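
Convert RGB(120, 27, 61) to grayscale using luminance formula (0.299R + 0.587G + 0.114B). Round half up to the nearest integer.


Gray = 0.299×R + 0.587×G + 0.114×B
Gray = 0.299×120 + 0.587×27 + 0.114×61
Gray = 35.880 + 15.849 + 6.954
Gray = 58.683 → round half up → 59
Gray = 59


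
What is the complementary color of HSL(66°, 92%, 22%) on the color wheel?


Complement = opposite side of color wheel = hue + 180°
H' = (66 + 180) mod 360 = 246°
S and L unchanged.
= HSL(246°, 92%, 22%)


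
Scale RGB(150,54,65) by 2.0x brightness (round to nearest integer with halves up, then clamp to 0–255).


Multiply each channel by 2.0, round half up, clamp to [0, 255]
R: 150×2.0 = 300 → clamp → 255
G: 54×2.0 = 108
B: 65×2.0 = 130
= RGB(255, 108, 130)


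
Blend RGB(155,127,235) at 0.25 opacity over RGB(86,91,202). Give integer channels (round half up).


C = α×F + (1-α)×B, with 1-α = 0.75
R: 0.25×155 + 0.75×86 = 38.75 + 64.50 = 103.25 → 103
G: 0.25×127 + 0.75×91 = 31.75 + 68.25 = 100.00 → 100
B: 0.25×235 + 0.75×202 = 58.75 + 151.50 = 210.25 → 210
= RGB(103, 100, 210)


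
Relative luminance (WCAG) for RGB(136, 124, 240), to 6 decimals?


Linearize each channel (sRGB transfer function): c = v/255; c_lin = c/12.92 if c ≤ 0.04045, else ((c+0.055)/1.055)^2.4
  R: 136/255 ≈ 0.533333 > 0.04045 → ((0.533333+0.055)/1.055)^2.4 ≈ 0.246201
  G: 124/255 ≈ 0.486275 > 0.04045 → ((0.486275+0.055)/1.055)^2.4 ≈ 0.201556
  B: 240/255 ≈ 0.941176 > 0.04045 → ((0.941176+0.055)/1.055)^2.4 ≈ 0.871367
R_lin = 0.246201, G_lin = 0.201556, B_lin = 0.871367
L = 0.2126×R + 0.7152×G + 0.0722×B
L = 0.2126×0.246201 + 0.7152×0.201556 + 0.0722×0.871367
L ≈ 0.259408


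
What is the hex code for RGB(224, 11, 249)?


R = 224 → E0 (hex)
G = 11 → 0B (hex)
B = 249 → F9 (hex)
Hex = #E00BF9


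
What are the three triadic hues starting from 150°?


Triadic: equally spaced at 120° intervals
H1 = 150°
H2 = (150 + 120) mod 360 = 270°
H3 = (150 + 240) mod 360 = 30°
Triadic = 150°, 270°, 30°


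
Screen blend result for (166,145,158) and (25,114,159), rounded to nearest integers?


Screen: C = 255 - (255-A)×(255-B)/255, rounded to nearest integer
R: 255 - (255-166)×(255-25)/255 = 255 - 20470/255 ≈ 255 - 80.275 = 174.725 → 175
G: 255 - (255-145)×(255-114)/255 = 255 - 15510/255 ≈ 255 - 60.824 = 194.176 → 194
B: 255 - (255-158)×(255-159)/255 = 255 - 9312/255 ≈ 255 - 36.518 = 218.482 → 218
= RGB(175, 194, 218)


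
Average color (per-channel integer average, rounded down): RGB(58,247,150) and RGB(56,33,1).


Midpoint: each channel = ⌊(C₁+C₂)/2⌋
R: ⌊(58+56)/2⌋ = 57
G: ⌊(247+33)/2⌋ = 140
B: ⌊(150+1)/2⌋ = 75
= RGB(57, 140, 75)


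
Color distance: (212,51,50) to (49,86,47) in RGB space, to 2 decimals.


d = √[(R₁-R₂)² + (G₁-G₂)² + (B₁-B₂)²]
d = √[(212-49)² + (51-86)² + (50-47)²]
d = √[26569 + 1225 + 9]
d = √27803
d ≈ 166.74


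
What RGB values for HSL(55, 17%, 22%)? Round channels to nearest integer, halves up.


H=55°, S=0.17, L=0.22
C = (1-|2L-1|)×S = (1-|-0.56|)×0.17 = 0.0748
H' = H/60 = 55/60 ≈ 0.9167; X = C×(1-|H' mod 2 - 1|) ≈ 0.0686
m = L - C/2 = 0.22 - 0.0374 = 0.1826
Sector ⌊H'⌋ = 0 → (R',G',B') = (0.0748, ≈0.0686, 0.0)
RGB = ((R'+m)×255, (G'+m)×255, (B'+m)×255) = (65.637, 64.0475, 46.563)
Round half up → RGB(66, 64, 47)


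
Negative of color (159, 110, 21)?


Invert: (255-R, 255-G, 255-B)
R: 255-159 = 96
G: 255-110 = 145
B: 255-21 = 234
= RGB(96, 145, 234)


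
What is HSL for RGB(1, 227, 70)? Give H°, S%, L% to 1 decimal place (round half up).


Normalize: R'=1/255≈0.0039, G'=227/255≈0.8902, B'=70/255≈0.2745
Max=227/255, Min=1/255, Δ=Max-Min=226/255
L = (Max+Min)/2 = (227+1)/510 = 228/510 = 0.44705… → L = 44.7%
L ≤ 0.5 → S = Δ/(Max+Min) = 226/(227+1) = 226/228 = 0.99122… → S = 99.1%
(the 1/255 factors cancel in S and H, so raw channel differences can be used)
Max is G' → H = 60 × ((B-R)/Δ + 2) = 60 × ((70-1)/226 + 2)
  69/226 + 2 = 0.3053… + 2 = 2.3053…
  H = 60 × 2.3053… = 138.318…° → H = 138.3°
= HSL(138.3°, 99.1%, 44.7%)


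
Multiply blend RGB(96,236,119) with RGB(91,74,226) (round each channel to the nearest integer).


Multiply: C = A×B/255, rounded to nearest integer
R: 96×91/255 = 8736/255 ≈ 34.259 → 34
G: 236×74/255 = 17464/255 ≈ 68.486 → 68
B: 119×226/255 = 26894/255 ≈ 105.467 → 105
= RGB(34, 68, 105)


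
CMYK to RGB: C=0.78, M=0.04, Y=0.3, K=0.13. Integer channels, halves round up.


R = 255 × (1-C) × (1-K) = 255 × 0.22 × 0.87 = 48.807 → 49
G = 255 × (1-M) × (1-K) = 255 × 0.96 × 0.87 = 212.976 → 213
B = 255 × (1-Y) × (1-K) = 255 × 0.70 × 0.87 = 155.295 → 155
= RGB(49, 213, 155)


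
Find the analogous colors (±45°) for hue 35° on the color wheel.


Base hue: 35°
Left analog: (35 - 45) mod 360 = 350°
Right analog: (35 + 45) mod 360 = 80°
Analogous hues = 350° and 80°


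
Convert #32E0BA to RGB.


32 → 50 (R)
E0 → 224 (G)
BA → 186 (B)
= RGB(50, 224, 186)


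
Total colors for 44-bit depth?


Colors = 2^bits = 2^44
= 17,592,186,044,416 colors


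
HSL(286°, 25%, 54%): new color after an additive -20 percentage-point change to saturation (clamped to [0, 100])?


Original S = 25%
Adjustment = -20 percentage points
New S = 25 + (-20) = 5
Clamp to [0, 100] → 5
= HSL(286°, 5%, 54%)


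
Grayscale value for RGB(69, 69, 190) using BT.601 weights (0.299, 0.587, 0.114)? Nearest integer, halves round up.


Gray = 0.299×R + 0.587×G + 0.114×B
Gray = 0.299×69 + 0.587×69 + 0.114×190
Gray = 20.631 + 40.503 + 21.660
Gray = 82.794 → round half up → 83
Gray = 83


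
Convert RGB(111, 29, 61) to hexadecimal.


R = 111 → 6F (hex)
G = 29 → 1D (hex)
B = 61 → 3D (hex)
Hex = #6F1D3D


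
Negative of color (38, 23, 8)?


Invert: (255-R, 255-G, 255-B)
R: 255-38 = 217
G: 255-23 = 232
B: 255-8 = 247
= RGB(217, 232, 247)


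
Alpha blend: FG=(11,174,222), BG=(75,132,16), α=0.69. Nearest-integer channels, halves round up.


C = α×F + (1-α)×B, with 1-α = 0.31
R: 0.69×11 + 0.31×75 = 7.59 + 23.25 = 30.84 → 31
G: 0.69×174 + 0.31×132 = 120.06 + 40.92 = 160.98 → 161
B: 0.69×222 + 0.31×16 = 153.18 + 4.96 = 158.14 → 158
= RGB(31, 161, 158)


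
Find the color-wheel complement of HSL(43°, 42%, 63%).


Complement = opposite side of color wheel = hue + 180°
H' = (43 + 180) mod 360 = 223°
S and L unchanged.
= HSL(223°, 42%, 63%)


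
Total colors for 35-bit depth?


Colors = 2^bits = 2^35
= 34,359,738,368 colors


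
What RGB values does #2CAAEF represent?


2C → 44 (R)
AA → 170 (G)
EF → 239 (B)
= RGB(44, 170, 239)


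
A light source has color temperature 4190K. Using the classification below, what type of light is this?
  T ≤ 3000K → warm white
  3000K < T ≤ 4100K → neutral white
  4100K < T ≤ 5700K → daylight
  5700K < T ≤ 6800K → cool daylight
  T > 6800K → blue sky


Temperature: 4190K
4100K < 4190K ≤ 5700K → daylight
Classification: daylight


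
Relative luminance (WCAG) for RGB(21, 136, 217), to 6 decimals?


Linearize each channel (sRGB transfer function): c = v/255; c_lin = c/12.92 if c ≤ 0.04045, else ((c+0.055)/1.055)^2.4
  R: 21/255 ≈ 0.082353 > 0.04045 → ((0.082353+0.055)/1.055)^2.4 ≈ 0.007499
  G: 136/255 ≈ 0.533333 > 0.04045 → ((0.533333+0.055)/1.055)^2.4 ≈ 0.246201
  B: 217/255 ≈ 0.850980 > 0.04045 → ((0.850980+0.055)/1.055)^2.4 ≈ 0.693872
R_lin = 0.007499, G_lin = 0.246201, B_lin = 0.693872
L = 0.2126×R + 0.7152×G + 0.0722×B
L = 0.2126×0.007499 + 0.7152×0.246201 + 0.0722×0.693872
L ≈ 0.227775


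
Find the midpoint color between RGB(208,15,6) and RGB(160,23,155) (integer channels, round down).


Midpoint: each channel = ⌊(C₁+C₂)/2⌋
R: ⌊(208+160)/2⌋ = 184
G: ⌊(15+23)/2⌋ = 19
B: ⌊(6+155)/2⌋ = 80
= RGB(184, 19, 80)


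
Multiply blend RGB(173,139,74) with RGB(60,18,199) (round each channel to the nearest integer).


Multiply: C = A×B/255, rounded to nearest integer
R: 173×60/255 = 10380/255 ≈ 40.706 → 41
G: 139×18/255 = 2502/255 ≈ 9.812 → 10
B: 74×199/255 = 14726/255 ≈ 57.749 → 58
= RGB(41, 10, 58)


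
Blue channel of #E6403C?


Color: #E6403C
R = E6 = 230
G = 40 = 64
B = 3C = 60
Blue = 60


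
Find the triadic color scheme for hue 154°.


Triadic: equally spaced at 120° intervals
H1 = 154°
H2 = (154 + 120) mod 360 = 274°
H3 = (154 + 240) mod 360 = 34°
Triadic = 154°, 274°, 34°


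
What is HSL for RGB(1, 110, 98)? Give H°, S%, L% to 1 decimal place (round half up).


Normalize: R'=1/255≈0.0039, G'=110/255≈0.4314, B'=98/255≈0.3843
Max=110/255, Min=1/255, Δ=Max-Min=109/255
L = (Max+Min)/2 = (110+1)/510 = 111/510 = 0.21764… → L = 21.8%
L ≤ 0.5 → S = Δ/(Max+Min) = 109/(110+1) = 109/111 = 0.98198… → S = 98.2%
(the 1/255 factors cancel in S and H, so raw channel differences can be used)
Max is G' → H = 60 × ((B-R)/Δ + 2) = 60 × ((98-1)/109 + 2)
  97/109 + 2 = 0.8899… + 2 = 2.8899…
  H = 60 × 2.8899… = 173.394…° → H = 173.4°
= HSL(173.4°, 98.2%, 21.8%)


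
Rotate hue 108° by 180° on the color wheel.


New hue = (H + rotation) mod 360
New hue = (108 + 180) mod 360
= 288 mod 360
= 288°


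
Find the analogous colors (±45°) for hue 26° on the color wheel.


Base hue: 26°
Left analog: (26 - 45) mod 360 = 341°
Right analog: (26 + 45) mod 360 = 71°
Analogous hues = 341° and 71°


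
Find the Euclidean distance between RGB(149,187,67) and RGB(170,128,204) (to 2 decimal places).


d = √[(R₁-R₂)² + (G₁-G₂)² + (B₁-B₂)²]
d = √[(149-170)² + (187-128)² + (67-204)²]
d = √[441 + 3481 + 18769]
d = √22691
d ≈ 150.64


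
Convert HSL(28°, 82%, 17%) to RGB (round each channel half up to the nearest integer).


H=28°, S=0.82, L=0.17
C = (1-|2L-1|)×S = (1-|-0.66|)×0.82 = 0.2788
H' = H/60 = 28/60 ≈ 0.4667; X = C×(1-|H' mod 2 - 1|) ≈ 0.1301
m = L - C/2 = 0.17 - 0.1394 = 0.0306
Sector ⌊H'⌋ = 0 → (R',G',B') = (0.2788, ≈0.1301, 0.0)
RGB = ((R'+m)×255, (G'+m)×255, (B'+m)×255) = (78.897, 40.9802, 7.803)
Round half up → RGB(79, 41, 8)


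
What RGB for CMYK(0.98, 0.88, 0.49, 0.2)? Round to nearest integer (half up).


R = 255 × (1-C) × (1-K) = 255 × 0.02 × 0.80 = 4.08 → 4
G = 255 × (1-M) × (1-K) = 255 × 0.12 × 0.80 = 24.48 → 24
B = 255 × (1-Y) × (1-K) = 255 × 0.51 × 0.80 = 104.04 → 104
= RGB(4, 24, 104)


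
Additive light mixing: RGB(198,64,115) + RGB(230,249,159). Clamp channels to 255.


Additive: each channel = min(255, C₁+C₂)
R: 198+230 = 428 → 255
G: 64+249 = 313 → 255
B: 115+159 = 274 → 255
= RGB(255, 255, 255)


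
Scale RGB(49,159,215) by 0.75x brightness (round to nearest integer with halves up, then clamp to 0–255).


Multiply each channel by 0.75, round half up, clamp to [0, 255]
R: 49×0.75 = 36.75 → round → 37
G: 159×0.75 = 119.25 → round → 119
B: 215×0.75 = 161.25 → round → 161
= RGB(37, 119, 161)


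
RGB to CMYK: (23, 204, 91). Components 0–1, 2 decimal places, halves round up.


R'=23/255≈0.0902, G'=204/255≈0.8000, B'=91/255≈0.3569
K = 1 - max(R',G',B') = 1 - 204/255 = 51/255 = 0.2 → 0.20
(1-R'-K)/(1-K) simplifies to (max-R)/max with max = 204:
C = (204-23)/204 = 181/204 = 0.88725… → 0.89
M = (204-204)/204 = 0/204 = 0 → 0.00
Y = (204-91)/204 = 113/204 = 0.55392… → 0.55
= CMYK(0.89, 0.00, 0.55, 0.20)


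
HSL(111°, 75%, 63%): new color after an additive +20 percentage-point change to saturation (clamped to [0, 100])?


Original S = 75%
Adjustment = +20 percentage points
New S = 75 + (20) = 95
Clamp to [0, 100] → 95
= HSL(111°, 95%, 63%)


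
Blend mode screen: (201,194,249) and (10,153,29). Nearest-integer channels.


Screen: C = 255 - (255-A)×(255-B)/255, rounded to nearest integer
R: 255 - (255-201)×(255-10)/255 = 255 - 13230/255 ≈ 255 - 51.882 = 203.118 → 203
G: 255 - (255-194)×(255-153)/255 = 255 - 6222/255 ≈ 255 - 24.400 = 230.600 → 231
B: 255 - (255-249)×(255-29)/255 = 255 - 1356/255 ≈ 255 - 5.318 = 249.682 → 250
= RGB(203, 231, 250)


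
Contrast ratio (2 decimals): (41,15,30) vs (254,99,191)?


Linearize each sRGB channel c=v/255: c/12.92 if c ≤ 0.04045 else ((c+0.055)/1.055)^2.4
L = 0.2126×R_lin + 0.7152×G_lin + 0.0722×B_lin
Color 1 (41,15,30):
  R=41: 41/255≈0.1608 > 0.04045 → ((0.1608+0.055)/1.055)^2.4 ≈ 0.02217
  G=15: 15/255≈0.0588 > 0.04045 → ((0.0588+0.055)/1.055)^2.4 ≈ 0.00478
  B=30: 30/255≈0.1176 > 0.04045 → ((0.1176+0.055)/1.055)^2.4 ≈ 0.01298
  L1 = 0.2126×0.02217 + 0.7152×0.00478 + 0.0722×0.01298 ≈ 0.00907
Color 2 (254,99,191):
  R=254: 254/255≈0.9961 > 0.04045 → ((0.9961+0.055)/1.055)^2.4 ≈ 0.99110
  G=99: 99/255≈0.3882 > 0.04045 → ((0.3882+0.055)/1.055)^2.4 ≈ 0.12477
  B=191: 191/255≈0.7490 > 0.04045 → ((0.7490+0.055)/1.055)^2.4 ≈ 0.52100
  L2 = 0.2126×0.99110 + 0.7152×0.12477 + 0.0722×0.52100 ≈ 0.33756
Lighter = 0.33756, Darker = 0.00907
Ratio = (L_lighter + 0.05) / (L_darker + 0.05)
Ratio = (0.33756 + 0.05) / (0.00907 + 0.05) = 0.38756 / 0.05907 ≈ 6.5613
Ratio ≈ 6.56:1


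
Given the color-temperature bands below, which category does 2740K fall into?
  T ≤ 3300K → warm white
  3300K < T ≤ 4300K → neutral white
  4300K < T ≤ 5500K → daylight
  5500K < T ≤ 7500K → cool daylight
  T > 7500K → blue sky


Temperature: 2740K
2740K ≤ 3300K → warm white
Classification: warm white


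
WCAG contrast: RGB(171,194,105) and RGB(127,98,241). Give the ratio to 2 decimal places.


Linearize each sRGB channel c=v/255: c/12.92 if c ≤ 0.04045 else ((c+0.055)/1.055)^2.4
L = 0.2126×R_lin + 0.7152×G_lin + 0.0722×B_lin
Color 1 (171,194,105):
  R=171: 171/255≈0.6706 > 0.04045 → ((0.6706+0.055)/1.055)^2.4 ≈ 0.40724
  G=194: 194/255≈0.7608 > 0.04045 → ((0.7608+0.055)/1.055)^2.4 ≈ 0.53948
  B=105: 105/255≈0.4118 > 0.04045 → ((0.4118+0.055)/1.055)^2.4 ≈ 0.14126
  L1 = 0.2126×0.40724 + 0.7152×0.53948 + 0.0722×0.14126 ≈ 0.48261
Color 2 (127,98,241):
  R=127: 127/255≈0.4980 > 0.04045 → ((0.4980+0.055)/1.055)^2.4 ≈ 0.21223
  G=98: 98/255≈0.3843 > 0.04045 → ((0.3843+0.055)/1.055)^2.4 ≈ 0.12214
  B=241: 241/255≈0.9451 > 0.04045 → ((0.9451+0.055)/1.055)^2.4 ≈ 0.87962
  L2 = 0.2126×0.21223 + 0.7152×0.12214 + 0.0722×0.87962 ≈ 0.19598
Lighter = 0.48261, Darker = 0.19598
Ratio = (L_lighter + 0.05) / (L_darker + 0.05)
Ratio = (0.48261 + 0.05) / (0.19598 + 0.05) = 0.53261 / 0.24598 ≈ 2.1653
Ratio ≈ 2.17:1


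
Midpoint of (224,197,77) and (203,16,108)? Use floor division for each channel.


Midpoint: each channel = ⌊(C₁+C₂)/2⌋
R: ⌊(224+203)/2⌋ = 213
G: ⌊(197+16)/2⌋ = 106
B: ⌊(77+108)/2⌋ = 92
= RGB(213, 106, 92)


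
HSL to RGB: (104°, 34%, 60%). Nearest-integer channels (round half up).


H=104°, S=0.34, L=0.60
C = (1-|2L-1|)×S = (1-|0.20|)×0.34 = 0.272
H' = H/60 = 104/60 ≈ 1.7333; X = C×(1-|H' mod 2 - 1|) ≈ 0.0725
m = L - C/2 = 0.60 - 0.136 = 0.464
Sector ⌊H'⌋ = 1 → (R',G',B') = (≈0.0725, 0.272, 0.0)
RGB = ((R'+m)×255, (G'+m)×255, (B'+m)×255) = (136.816, 187.68, 118.32)
Round half up → RGB(137, 188, 118)


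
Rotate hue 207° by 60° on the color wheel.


New hue = (H + rotation) mod 360
New hue = (207 + 60) mod 360
= 267 mod 360
= 267°


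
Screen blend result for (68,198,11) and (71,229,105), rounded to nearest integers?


Screen: C = 255 - (255-A)×(255-B)/255, rounded to nearest integer
R: 255 - (255-68)×(255-71)/255 = 255 - 34408/255 ≈ 255 - 134.933 = 120.067 → 120
G: 255 - (255-198)×(255-229)/255 = 255 - 1482/255 ≈ 255 - 5.812 = 249.188 → 249
B: 255 - (255-11)×(255-105)/255 = 255 - 36600/255 ≈ 255 - 143.529 = 111.471 → 111
= RGB(120, 249, 111)


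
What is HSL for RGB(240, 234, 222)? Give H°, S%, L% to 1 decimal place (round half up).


Normalize: R'=240/255≈0.9412, G'=234/255≈0.9176, B'=222/255≈0.8706
Max=240/255, Min=222/255, Δ=Max-Min=18/255
L = (Max+Min)/2 = (240+222)/510 = 462/510 = 0.90588… → L = 90.6%
L > 0.5 → S = Δ/(2-Max-Min) = 18/(510-240-222) = 18/48 = 0.375 → S = 37.5%
(the 1/255 factors cancel in S and H, so raw channel differences can be used)
Max is R' → H = 60 × (((G-B)/Δ) mod 6) = 60 × (((234-222)/18) mod 6)
  12/18 = 0.6666…
  H = 60 × 0.6666… = 40° → H = 40.0°
= HSL(40.0°, 37.5%, 90.6%)


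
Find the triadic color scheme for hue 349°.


Triadic: equally spaced at 120° intervals
H1 = 349°
H2 = (349 + 120) mod 360 = 109°
H3 = (349 + 240) mod 360 = 229°
Triadic = 349°, 109°, 229°


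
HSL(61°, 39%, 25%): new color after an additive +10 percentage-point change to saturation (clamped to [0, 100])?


Original S = 39%
Adjustment = +10 percentage points
New S = 39 + (10) = 49
Clamp to [0, 100] → 49
= HSL(61°, 49%, 25%)


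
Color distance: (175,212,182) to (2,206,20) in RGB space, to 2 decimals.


d = √[(R₁-R₂)² + (G₁-G₂)² + (B₁-B₂)²]
d = √[(175-2)² + (212-206)² + (182-20)²]
d = √[29929 + 36 + 26244]
d = √56209
d ≈ 237.08


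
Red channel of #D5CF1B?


Color: #D5CF1B
R = D5 = 213
G = CF = 207
B = 1B = 27
Red = 213


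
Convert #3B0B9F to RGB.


3B → 59 (R)
0B → 11 (G)
9F → 159 (B)
= RGB(59, 11, 159)


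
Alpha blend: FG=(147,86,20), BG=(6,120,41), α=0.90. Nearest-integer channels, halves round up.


C = α×F + (1-α)×B, with 1-α = 0.10
R: 0.90×147 + 0.10×6 = 132.30 + 0.60 = 132.90 → 133
G: 0.90×86 + 0.10×120 = 77.40 + 12.00 = 89.40 → 89
B: 0.90×20 + 0.10×41 = 18.00 + 4.10 = 22.10 → 22
= RGB(133, 89, 22)


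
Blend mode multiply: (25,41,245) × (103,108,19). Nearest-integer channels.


Multiply: C = A×B/255, rounded to nearest integer
R: 25×103/255 = 2575/255 ≈ 10.098 → 10
G: 41×108/255 = 4428/255 ≈ 17.365 → 17
B: 245×19/255 = 4655/255 ≈ 18.255 → 18
= RGB(10, 17, 18)


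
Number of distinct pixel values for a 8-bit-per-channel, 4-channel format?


Total bits = 8 bits/channel × 4 channels = 32 bits
Distinct pixel values = 2^32
= 4,294,967,296 pixel values


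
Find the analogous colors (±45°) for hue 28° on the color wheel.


Base hue: 28°
Left analog: (28 - 45) mod 360 = 343°
Right analog: (28 + 45) mod 360 = 73°
Analogous hues = 343° and 73°


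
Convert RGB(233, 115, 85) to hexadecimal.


R = 233 → E9 (hex)
G = 115 → 73 (hex)
B = 85 → 55 (hex)
Hex = #E97355


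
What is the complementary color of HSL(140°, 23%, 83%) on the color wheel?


Complement = opposite side of color wheel = hue + 180°
H' = (140 + 180) mod 360 = 320°
S and L unchanged.
= HSL(320°, 23%, 83%)


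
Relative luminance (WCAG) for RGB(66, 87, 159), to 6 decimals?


Linearize each channel (sRGB transfer function): c = v/255; c_lin = c/12.92 if c ≤ 0.04045, else ((c+0.055)/1.055)^2.4
  R: 66/255 ≈ 0.258824 > 0.04045 → ((0.258824+0.055)/1.055)^2.4 ≈ 0.054480
  G: 87/255 ≈ 0.341176 > 0.04045 → ((0.341176+0.055)/1.055)^2.4 ≈ 0.095307
  B: 159/255 ≈ 0.623529 > 0.04045 → ((0.623529+0.055)/1.055)^2.4 ≈ 0.346704
R_lin = 0.054480, G_lin = 0.095307, B_lin = 0.346704
L = 0.2126×R + 0.7152×G + 0.0722×B
L = 0.2126×0.054480 + 0.7152×0.095307 + 0.0722×0.346704
L ≈ 0.104778


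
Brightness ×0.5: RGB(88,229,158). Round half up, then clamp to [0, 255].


Multiply each channel by 0.5, round half up, clamp to [0, 255]
R: 88×0.5 = 44
G: 229×0.5 = 114.5 → round → 115
B: 158×0.5 = 79
= RGB(44, 115, 79)


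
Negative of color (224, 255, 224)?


Invert: (255-R, 255-G, 255-B)
R: 255-224 = 31
G: 255-255 = 0
B: 255-224 = 31
= RGB(31, 0, 31)


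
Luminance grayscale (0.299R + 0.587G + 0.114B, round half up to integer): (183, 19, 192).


Gray = 0.299×R + 0.587×G + 0.114×B
Gray = 0.299×183 + 0.587×19 + 0.114×192
Gray = 54.717 + 11.153 + 21.888
Gray = 87.758 → round half up → 88
Gray = 88


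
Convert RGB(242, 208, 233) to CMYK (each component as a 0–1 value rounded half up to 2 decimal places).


R'=242/255≈0.9490, G'=208/255≈0.8157, B'=233/255≈0.9137
K = 1 - max(R',G',B') = 1 - 242/255 = 13/255 = 0.05098… → 0.05
(1-R'-K)/(1-K) simplifies to (max-R)/max with max = 242:
C = (242-242)/242 = 0/242 = 0 → 0.00
M = (242-208)/242 = 34/242 = 0.14049… → 0.14
Y = (242-233)/242 = 9/242 = 0.03719… → 0.04
= CMYK(0.00, 0.14, 0.04, 0.05)


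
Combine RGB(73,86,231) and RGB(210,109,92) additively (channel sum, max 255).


Additive: each channel = min(255, C₁+C₂)
R: 73+210 = 283 → 255
G: 86+109 = 195 → 195
B: 231+92 = 323 → 255
= RGB(255, 195, 255)


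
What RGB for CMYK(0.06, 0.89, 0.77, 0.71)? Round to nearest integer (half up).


R = 255 × (1-C) × (1-K) = 255 × 0.94 × 0.29 = 69.513 → 70
G = 255 × (1-M) × (1-K) = 255 × 0.11 × 0.29 = 8.1345 → 8
B = 255 × (1-Y) × (1-K) = 255 × 0.23 × 0.29 = 17.0085 → 17
= RGB(70, 8, 17)


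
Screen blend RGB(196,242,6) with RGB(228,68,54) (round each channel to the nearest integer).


Screen: C = 255 - (255-A)×(255-B)/255, rounded to nearest integer
R: 255 - (255-196)×(255-228)/255 = 255 - 1593/255 ≈ 255 - 6.247 = 248.753 → 249
G: 255 - (255-242)×(255-68)/255 = 255 - 2431/255 ≈ 255 - 9.533 = 245.467 → 245
B: 255 - (255-6)×(255-54)/255 = 255 - 50049/255 ≈ 255 - 196.271 = 58.729 → 59
= RGB(249, 245, 59)


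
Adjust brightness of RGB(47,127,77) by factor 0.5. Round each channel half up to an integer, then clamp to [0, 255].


Multiply each channel by 0.5, round half up, clamp to [0, 255]
R: 47×0.5 = 23.5 → round → 24
G: 127×0.5 = 63.5 → round → 64
B: 77×0.5 = 38.5 → round → 39
= RGB(24, 64, 39)


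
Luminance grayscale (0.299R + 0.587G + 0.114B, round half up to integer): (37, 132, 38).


Gray = 0.299×R + 0.587×G + 0.114×B
Gray = 0.299×37 + 0.587×132 + 0.114×38
Gray = 11.063 + 77.484 + 4.332
Gray = 92.879 → round half up → 93
Gray = 93


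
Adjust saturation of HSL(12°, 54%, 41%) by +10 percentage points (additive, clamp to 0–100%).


Original S = 54%
Adjustment = +10 percentage points
New S = 54 + (10) = 64
Clamp to [0, 100] → 64
= HSL(12°, 64%, 41%)


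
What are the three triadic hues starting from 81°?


Triadic: equally spaced at 120° intervals
H1 = 81°
H2 = (81 + 120) mod 360 = 201°
H3 = (81 + 240) mod 360 = 321°
Triadic = 81°, 201°, 321°


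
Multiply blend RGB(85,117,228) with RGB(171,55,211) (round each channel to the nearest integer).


Multiply: C = A×B/255, rounded to nearest integer
R: 85×171/255 = 14535/255 ≈ 57.000 → 57
G: 117×55/255 = 6435/255 ≈ 25.235 → 25
B: 228×211/255 = 48108/255 ≈ 188.659 → 189
= RGB(57, 25, 189)


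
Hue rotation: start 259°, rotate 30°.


New hue = (H + rotation) mod 360
New hue = (259 + 30) mod 360
= 289 mod 360
= 289°


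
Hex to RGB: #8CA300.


8C → 140 (R)
A3 → 163 (G)
00 → 0 (B)
= RGB(140, 163, 0)


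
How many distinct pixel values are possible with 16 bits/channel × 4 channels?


Total bits = 16 bits/channel × 4 channels = 64 bits
Distinct pixel values = 2^64
= 18,446,744,073,709,551,616 pixel values


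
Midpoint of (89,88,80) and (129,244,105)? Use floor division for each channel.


Midpoint: each channel = ⌊(C₁+C₂)/2⌋
R: ⌊(89+129)/2⌋ = 109
G: ⌊(88+244)/2⌋ = 166
B: ⌊(80+105)/2⌋ = 92
= RGB(109, 166, 92)


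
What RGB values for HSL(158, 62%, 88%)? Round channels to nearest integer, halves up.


H=158°, S=0.62, L=0.88
C = (1-|2L-1|)×S = (1-|0.76|)×0.62 = 0.1488
H' = H/60 = 158/60 ≈ 2.6333; X = C×(1-|H' mod 2 - 1|) = 0.09424
m = L - C/2 = 0.88 - 0.0744 = 0.8056
Sector ⌊H'⌋ = 2 → (R',G',B') = (0.0, 0.1488, 0.09424)
RGB = ((R'+m)×255, (G'+m)×255, (B'+m)×255) = (205.428, 243.372, 229.4592)
Round half up → RGB(205, 243, 229)


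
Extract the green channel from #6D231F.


Color: #6D231F
R = 6D = 109
G = 23 = 35
B = 1F = 31
Green = 35


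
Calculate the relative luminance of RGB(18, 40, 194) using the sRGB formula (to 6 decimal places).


Linearize each channel (sRGB transfer function): c = v/255; c_lin = c/12.92 if c ≤ 0.04045, else ((c+0.055)/1.055)^2.4
  R: 18/255 ≈ 0.070588 > 0.04045 → ((0.070588+0.055)/1.055)^2.4 ≈ 0.006049
  G: 40/255 ≈ 0.156863 > 0.04045 → ((0.156863+0.055)/1.055)^2.4 ≈ 0.021219
  B: 194/255 ≈ 0.760784 > 0.04045 → ((0.760784+0.055)/1.055)^2.4 ≈ 0.539479
R_lin = 0.006049, G_lin = 0.021219, B_lin = 0.539479
L = 0.2126×R + 0.7152×G + 0.0722×B
L = 0.2126×0.006049 + 0.7152×0.021219 + 0.0722×0.539479
L ≈ 0.055412


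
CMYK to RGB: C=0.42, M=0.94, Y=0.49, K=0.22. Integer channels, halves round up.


R = 255 × (1-C) × (1-K) = 255 × 0.58 × 0.78 = 115.362 → 115
G = 255 × (1-M) × (1-K) = 255 × 0.06 × 0.78 = 11.934 → 12
B = 255 × (1-Y) × (1-K) = 255 × 0.51 × 0.78 = 101.439 → 101
= RGB(115, 12, 101)


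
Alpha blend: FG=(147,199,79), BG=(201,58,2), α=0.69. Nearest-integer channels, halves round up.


C = α×F + (1-α)×B, with 1-α = 0.31
R: 0.69×147 + 0.31×201 = 101.43 + 62.31 = 163.74 → 164
G: 0.69×199 + 0.31×58 = 137.31 + 17.98 = 155.29 → 155
B: 0.69×79 + 0.31×2 = 54.51 + 0.62 = 55.13 → 55
= RGB(164, 155, 55)


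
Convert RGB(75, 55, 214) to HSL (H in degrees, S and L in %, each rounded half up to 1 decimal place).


Normalize: R'=75/255≈0.2941, G'=55/255≈0.2157, B'=214/255≈0.8392
Max=214/255, Min=55/255, Δ=Max-Min=159/255
L = (Max+Min)/2 = (214+55)/510 = 269/510 = 0.52745… → L = 52.7%
L > 0.5 → S = Δ/(2-Max-Min) = 159/(510-214-55) = 159/241 = 0.65975… → S = 66.0%
(the 1/255 factors cancel in S and H, so raw channel differences can be used)
Max is B' → H = 60 × ((R-G)/Δ + 4) = 60 × ((75-55)/159 + 4)
  20/159 + 4 = 0.1257… + 4 = 4.1257…
  H = 60 × 4.1257… = 247.547…° → H = 247.5°
= HSL(247.5°, 66.0%, 52.7%)


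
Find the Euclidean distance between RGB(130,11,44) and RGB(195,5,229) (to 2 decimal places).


d = √[(R₁-R₂)² + (G₁-G₂)² + (B₁-B₂)²]
d = √[(130-195)² + (11-5)² + (44-229)²]
d = √[4225 + 36 + 34225]
d = √38486
d ≈ 196.18


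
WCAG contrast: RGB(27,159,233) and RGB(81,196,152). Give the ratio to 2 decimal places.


Linearize each sRGB channel c=v/255: c/12.92 if c ≤ 0.04045 else ((c+0.055)/1.055)^2.4
L = 0.2126×R_lin + 0.7152×G_lin + 0.0722×B_lin
Color 1 (27,159,233):
  R=27: 27/255≈0.1059 > 0.04045 → ((0.1059+0.055)/1.055)^2.4 ≈ 0.01096
  G=159: 159/255≈0.6235 > 0.04045 → ((0.6235+0.055)/1.055)^2.4 ≈ 0.34670
  B=233: 233/255≈0.9137 > 0.04045 → ((0.9137+0.055)/1.055)^2.4 ≈ 0.81485
  L1 = 0.2126×0.01096 + 0.7152×0.34670 + 0.0722×0.81485 ≈ 0.30912
Color 2 (81,196,152):
  R=81: 81/255≈0.3176 > 0.04045 → ((0.3176+0.055)/1.055)^2.4 ≈ 0.08228
  G=196: 196/255≈0.7686 > 0.04045 → ((0.7686+0.055)/1.055)^2.4 ≈ 0.55201
  B=152: 152/255≈0.5961 > 0.04045 → ((0.5961+0.055)/1.055)^2.4 ≈ 0.31399
  L2 = 0.2126×0.08228 + 0.7152×0.55201 + 0.0722×0.31399 ≈ 0.43496
Lighter = 0.43496, Darker = 0.30912
Ratio = (L_lighter + 0.05) / (L_darker + 0.05)
Ratio = (0.43496 + 0.05) / (0.30912 + 0.05) = 0.48496 / 0.35912 ≈ 1.3504
Ratio ≈ 1.35:1


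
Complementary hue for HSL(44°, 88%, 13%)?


Complement = opposite side of color wheel = hue + 180°
H' = (44 + 180) mod 360 = 224°
S and L unchanged.
= HSL(224°, 88%, 13%)


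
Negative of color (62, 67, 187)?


Invert: (255-R, 255-G, 255-B)
R: 255-62 = 193
G: 255-67 = 188
B: 255-187 = 68
= RGB(193, 188, 68)


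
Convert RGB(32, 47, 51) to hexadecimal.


R = 32 → 20 (hex)
G = 47 → 2F (hex)
B = 51 → 33 (hex)
Hex = #202F33


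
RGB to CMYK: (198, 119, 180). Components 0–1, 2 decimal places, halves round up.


R'=198/255≈0.7765, G'=119/255≈0.4667, B'=180/255≈0.7059
K = 1 - max(R',G',B') = 1 - 198/255 = 57/255 = 0.22352… → 0.22
(1-R'-K)/(1-K) simplifies to (max-R)/max with max = 198:
C = (198-198)/198 = 0/198 = 0 → 0.00
M = (198-119)/198 = 79/198 = 0.39898… → 0.40
Y = (198-180)/198 = 18/198 = 0.09090… → 0.09
= CMYK(0.00, 0.40, 0.09, 0.22)


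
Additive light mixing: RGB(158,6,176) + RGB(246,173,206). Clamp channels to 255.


Additive: each channel = min(255, C₁+C₂)
R: 158+246 = 404 → 255
G: 6+173 = 179 → 179
B: 176+206 = 382 → 255
= RGB(255, 179, 255)


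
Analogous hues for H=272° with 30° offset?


Base hue: 272°
Left analog: (272 - 30) mod 360 = 242°
Right analog: (272 + 30) mod 360 = 302°
Analogous hues = 242° and 302°


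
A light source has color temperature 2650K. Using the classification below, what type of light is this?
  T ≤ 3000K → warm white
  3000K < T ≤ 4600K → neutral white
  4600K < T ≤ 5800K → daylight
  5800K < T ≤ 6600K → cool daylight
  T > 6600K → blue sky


Temperature: 2650K
2650K ≤ 3000K → warm white
Classification: warm white


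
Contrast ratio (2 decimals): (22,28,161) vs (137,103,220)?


Linearize each sRGB channel c=v/255: c/12.92 if c ≤ 0.04045 else ((c+0.055)/1.055)^2.4
L = 0.2126×R_lin + 0.7152×G_lin + 0.0722×B_lin
Color 1 (22,28,161):
  R=22: 22/255≈0.0863 > 0.04045 → ((0.0863+0.055)/1.055)^2.4 ≈ 0.00802
  G=28: 28/255≈0.1098 > 0.04045 → ((0.1098+0.055)/1.055)^2.4 ≈ 0.01161
  B=161: 161/255≈0.6314 > 0.04045 → ((0.6314+0.055)/1.055)^2.4 ≈ 0.35640
  L1 = 0.2126×0.00802 + 0.7152×0.01161 + 0.0722×0.35640 ≈ 0.03574
Color 2 (137,103,220):
  R=137: 137/255≈0.5373 > 0.04045 → ((0.5373+0.055)/1.055)^2.4 ≈ 0.25016
  G=103: 103/255≈0.4039 > 0.04045 → ((0.4039+0.055)/1.055)^2.4 ≈ 0.13563
  B=220: 220/255≈0.8627 > 0.04045 → ((0.8627+0.055)/1.055)^2.4 ≈ 0.71569
  L2 = 0.2126×0.25016 + 0.7152×0.13563 + 0.0722×0.71569 ≈ 0.20186
Lighter = 0.20186, Darker = 0.03574
Ratio = (L_lighter + 0.05) / (L_darker + 0.05)
Ratio = (0.20186 + 0.05) / (0.03574 + 0.05) = 0.25186 / 0.08574 ≈ 2.9374
Ratio ≈ 2.94:1


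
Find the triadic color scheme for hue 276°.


Triadic: equally spaced at 120° intervals
H1 = 276°
H2 = (276 + 120) mod 360 = 36°
H3 = (276 + 240) mod 360 = 156°
Triadic = 276°, 36°, 156°


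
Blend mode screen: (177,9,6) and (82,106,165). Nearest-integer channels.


Screen: C = 255 - (255-A)×(255-B)/255, rounded to nearest integer
R: 255 - (255-177)×(255-82)/255 = 255 - 13494/255 ≈ 255 - 52.918 = 202.082 → 202
G: 255 - (255-9)×(255-106)/255 = 255 - 36654/255 ≈ 255 - 143.741 = 111.259 → 111
B: 255 - (255-6)×(255-165)/255 = 255 - 22410/255 ≈ 255 - 87.882 = 167.118 → 167
= RGB(202, 111, 167)


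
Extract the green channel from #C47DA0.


Color: #C47DA0
R = C4 = 196
G = 7D = 125
B = A0 = 160
Green = 125


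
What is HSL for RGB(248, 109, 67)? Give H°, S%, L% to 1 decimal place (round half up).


Normalize: R'=248/255≈0.9725, G'=109/255≈0.4275, B'=67/255≈0.2627
Max=248/255, Min=67/255, Δ=Max-Min=181/255
L = (Max+Min)/2 = (248+67)/510 = 315/510 = 0.61764… → L = 61.8%
L > 0.5 → S = Δ/(2-Max-Min) = 181/(510-248-67) = 181/195 = 0.92820… → S = 92.8%
(the 1/255 factors cancel in S and H, so raw channel differences can be used)
Max is R' → H = 60 × (((G-B)/Δ) mod 6) = 60 × (((109-67)/181) mod 6)
  42/181 = 0.2320…
  H = 60 × 0.2320… = 13.922…° → H = 13.9°
= HSL(13.9°, 92.8%, 61.8%)


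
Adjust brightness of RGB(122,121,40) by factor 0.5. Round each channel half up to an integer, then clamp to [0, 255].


Multiply each channel by 0.5, round half up, clamp to [0, 255]
R: 122×0.5 = 61
G: 121×0.5 = 60.5 → round → 61
B: 40×0.5 = 20
= RGB(61, 61, 20)


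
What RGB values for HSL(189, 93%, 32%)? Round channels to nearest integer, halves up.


H=189°, S=0.93, L=0.32
C = (1-|2L-1|)×S = (1-|-0.36|)×0.93 = 0.5952
H' = H/60 = 189/60 ≈ 3.1500; X = C×(1-|H' mod 2 - 1|) = 0.50592
m = L - C/2 = 0.32 - 0.2976 = 0.0224
Sector ⌊H'⌋ = 3 → (R',G',B') = (0.0, 0.50592, 0.5952)
RGB = ((R'+m)×255, (G'+m)×255, (B'+m)×255) = (5.712, 134.7216, 157.488)
Round half up → RGB(6, 135, 157)


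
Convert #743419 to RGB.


74 → 116 (R)
34 → 52 (G)
19 → 25 (B)
= RGB(116, 52, 25)


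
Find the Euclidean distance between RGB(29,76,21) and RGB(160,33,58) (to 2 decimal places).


d = √[(R₁-R₂)² + (G₁-G₂)² + (B₁-B₂)²]
d = √[(29-160)² + (76-33)² + (21-58)²]
d = √[17161 + 1849 + 1369]
d = √20379
d ≈ 142.76


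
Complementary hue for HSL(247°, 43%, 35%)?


Complement = opposite side of color wheel = hue + 180°
H' = (247 + 180) mod 360 = 67°
S and L unchanged.
= HSL(67°, 43%, 35%)


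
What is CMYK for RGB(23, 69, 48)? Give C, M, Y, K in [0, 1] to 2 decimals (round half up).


R'=23/255≈0.0902, G'=69/255≈0.2706, B'=48/255≈0.1882
K = 1 - max(R',G',B') = 1 - 69/255 = 186/255 = 0.72941… → 0.73
(1-R'-K)/(1-K) simplifies to (max-R)/max with max = 69:
C = (69-23)/69 = 46/69 = 0.66666… → 0.67
M = (69-69)/69 = 0/69 = 0 → 0.00
Y = (69-48)/69 = 21/69 = 0.30434… → 0.30
= CMYK(0.67, 0.00, 0.30, 0.73)


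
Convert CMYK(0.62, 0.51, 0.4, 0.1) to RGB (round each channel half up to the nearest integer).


R = 255 × (1-C) × (1-K) = 255 × 0.38 × 0.90 = 87.21 → 87
G = 255 × (1-M) × (1-K) = 255 × 0.49 × 0.90 = 112.455 → 112
B = 255 × (1-Y) × (1-K) = 255 × 0.60 × 0.90 = 137.7 → 138
= RGB(87, 112, 138)


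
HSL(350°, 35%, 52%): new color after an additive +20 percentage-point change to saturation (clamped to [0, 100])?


Original S = 35%
Adjustment = +20 percentage points
New S = 35 + (20) = 55
Clamp to [0, 100] → 55
= HSL(350°, 55%, 52%)


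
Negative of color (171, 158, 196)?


Invert: (255-R, 255-G, 255-B)
R: 255-171 = 84
G: 255-158 = 97
B: 255-196 = 59
= RGB(84, 97, 59)


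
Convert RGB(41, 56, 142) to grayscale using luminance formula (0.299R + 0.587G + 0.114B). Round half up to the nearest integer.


Gray = 0.299×R + 0.587×G + 0.114×B
Gray = 0.299×41 + 0.587×56 + 0.114×142
Gray = 12.259 + 32.872 + 16.188
Gray = 61.319 → round half up → 61
Gray = 61


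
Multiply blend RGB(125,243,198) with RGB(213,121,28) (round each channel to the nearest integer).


Multiply: C = A×B/255, rounded to nearest integer
R: 125×213/255 = 26625/255 ≈ 104.412 → 104
G: 243×121/255 = 29403/255 ≈ 115.306 → 115
B: 198×28/255 = 5544/255 ≈ 21.741 → 22
= RGB(104, 115, 22)


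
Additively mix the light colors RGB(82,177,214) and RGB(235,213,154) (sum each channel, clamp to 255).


Additive: each channel = min(255, C₁+C₂)
R: 82+235 = 317 → 255
G: 177+213 = 390 → 255
B: 214+154 = 368 → 255
= RGB(255, 255, 255)


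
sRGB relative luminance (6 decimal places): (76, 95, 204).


Linearize each channel (sRGB transfer function): c = v/255; c_lin = c/12.92 if c ≤ 0.04045, else ((c+0.055)/1.055)^2.4
  R: 76/255 ≈ 0.298039 > 0.04045 → ((0.298039+0.055)/1.055)^2.4 ≈ 0.072272
  G: 95/255 ≈ 0.372549 > 0.04045 → ((0.372549+0.055)/1.055)^2.4 ≈ 0.114435
  B: 204/255 ≈ 0.800000 > 0.04045 → ((0.800000+0.055)/1.055)^2.4 ≈ 0.603827
R_lin = 0.072272, G_lin = 0.114435, B_lin = 0.603827
L = 0.2126×R + 0.7152×G + 0.0722×B
L = 0.2126×0.072272 + 0.7152×0.114435 + 0.0722×0.603827
L ≈ 0.140806


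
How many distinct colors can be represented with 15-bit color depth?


Colors = 2^bits = 2^15
= 32,768 colors


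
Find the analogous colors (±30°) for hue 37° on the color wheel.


Base hue: 37°
Left analog: (37 - 30) mod 360 = 7°
Right analog: (37 + 30) mod 360 = 67°
Analogous hues = 7° and 67°


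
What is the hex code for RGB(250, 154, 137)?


R = 250 → FA (hex)
G = 154 → 9A (hex)
B = 137 → 89 (hex)
Hex = #FA9A89


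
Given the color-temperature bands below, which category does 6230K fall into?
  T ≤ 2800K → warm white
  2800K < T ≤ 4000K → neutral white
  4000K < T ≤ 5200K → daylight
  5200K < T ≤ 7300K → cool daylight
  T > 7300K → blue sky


Temperature: 6230K
5200K < 6230K ≤ 7300K → cool daylight
Classification: cool daylight


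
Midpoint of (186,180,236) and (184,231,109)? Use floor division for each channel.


Midpoint: each channel = ⌊(C₁+C₂)/2⌋
R: ⌊(186+184)/2⌋ = 185
G: ⌊(180+231)/2⌋ = 205
B: ⌊(236+109)/2⌋ = 172
= RGB(185, 205, 172)


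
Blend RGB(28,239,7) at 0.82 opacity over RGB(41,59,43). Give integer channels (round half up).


C = α×F + (1-α)×B, with 1-α = 0.18
R: 0.82×28 + 0.18×41 = 22.96 + 7.38 = 30.34 → 30
G: 0.82×239 + 0.18×59 = 195.98 + 10.62 = 206.60 → 207
B: 0.82×7 + 0.18×43 = 5.74 + 7.74 = 13.48 → 13
= RGB(30, 207, 13)


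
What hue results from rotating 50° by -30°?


New hue = (H + rotation) mod 360
New hue = (50 -30) mod 360
= 20 mod 360
= 20°


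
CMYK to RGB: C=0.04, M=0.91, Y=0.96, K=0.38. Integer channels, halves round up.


R = 255 × (1-C) × (1-K) = 255 × 0.96 × 0.62 = 151.776 → 152
G = 255 × (1-M) × (1-K) = 255 × 0.09 × 0.62 = 14.229 → 14
B = 255 × (1-Y) × (1-K) = 255 × 0.04 × 0.62 = 6.324 → 6
= RGB(152, 14, 6)


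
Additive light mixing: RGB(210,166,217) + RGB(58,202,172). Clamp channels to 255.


Additive: each channel = min(255, C₁+C₂)
R: 210+58 = 268 → 255
G: 166+202 = 368 → 255
B: 217+172 = 389 → 255
= RGB(255, 255, 255)


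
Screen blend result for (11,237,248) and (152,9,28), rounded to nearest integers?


Screen: C = 255 - (255-A)×(255-B)/255, rounded to nearest integer
R: 255 - (255-11)×(255-152)/255 = 255 - 25132/255 ≈ 255 - 98.557 = 156.443 → 156
G: 255 - (255-237)×(255-9)/255 = 255 - 4428/255 ≈ 255 - 17.365 = 237.635 → 238
B: 255 - (255-248)×(255-28)/255 = 255 - 1589/255 ≈ 255 - 6.231 = 248.769 → 249
= RGB(156, 238, 249)


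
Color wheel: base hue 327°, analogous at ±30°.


Base hue: 327°
Left analog: (327 - 30) mod 360 = 297°
Right analog: (327 + 30) mod 360 = 357°
Analogous hues = 297° and 357°


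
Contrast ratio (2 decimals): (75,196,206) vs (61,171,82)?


Linearize each sRGB channel c=v/255: c/12.92 if c ≤ 0.04045 else ((c+0.055)/1.055)^2.4
L = 0.2126×R_lin + 0.7152×G_lin + 0.0722×B_lin
Color 1 (75,196,206):
  R=75: 75/255≈0.2941 > 0.04045 → ((0.2941+0.055)/1.055)^2.4 ≈ 0.07036
  G=196: 196/255≈0.7686 > 0.04045 → ((0.7686+0.055)/1.055)^2.4 ≈ 0.55201
  B=206: 206/255≈0.8078 > 0.04045 → ((0.8078+0.055)/1.055)^2.4 ≈ 0.61721
  L1 = 0.2126×0.07036 + 0.7152×0.55201 + 0.0722×0.61721 ≈ 0.45432
Color 2 (61,171,82):
  R=61: 61/255≈0.2392 > 0.04045 → ((0.2392+0.055)/1.055)^2.4 ≈ 0.04667
  G=171: 171/255≈0.6706 > 0.04045 → ((0.6706+0.055)/1.055)^2.4 ≈ 0.40724
  B=82: 82/255≈0.3216 > 0.04045 → ((0.3216+0.055)/1.055)^2.4 ≈ 0.08438
  L2 = 0.2126×0.04667 + 0.7152×0.40724 + 0.0722×0.08438 ≈ 0.30727
Lighter = 0.45432, Darker = 0.30727
Ratio = (L_lighter + 0.05) / (L_darker + 0.05)
Ratio = (0.45432 + 0.05) / (0.30727 + 0.05) = 0.50432 / 0.35727 ≈ 1.4116
Ratio ≈ 1.41:1


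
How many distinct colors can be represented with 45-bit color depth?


Colors = 2^bits = 2^45
= 35,184,372,088,832 colors


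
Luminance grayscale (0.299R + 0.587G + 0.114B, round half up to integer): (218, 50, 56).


Gray = 0.299×R + 0.587×G + 0.114×B
Gray = 0.299×218 + 0.587×50 + 0.114×56
Gray = 65.182 + 29.350 + 6.384
Gray = 100.916 → round half up → 101
Gray = 101


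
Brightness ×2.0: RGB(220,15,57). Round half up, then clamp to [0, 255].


Multiply each channel by 2.0, round half up, clamp to [0, 255]
R: 220×2.0 = 440 → clamp → 255
G: 15×2.0 = 30
B: 57×2.0 = 114
= RGB(255, 30, 114)


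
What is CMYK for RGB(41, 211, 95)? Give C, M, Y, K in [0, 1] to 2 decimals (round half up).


R'=41/255≈0.1608, G'=211/255≈0.8275, B'=95/255≈0.3725
K = 1 - max(R',G',B') = 1 - 211/255 = 44/255 = 0.17254… → 0.17
(1-R'-K)/(1-K) simplifies to (max-R)/max with max = 211:
C = (211-41)/211 = 170/211 = 0.80568… → 0.81
M = (211-211)/211 = 0/211 = 0 → 0.00
Y = (211-95)/211 = 116/211 = 0.54976… → 0.55
= CMYK(0.81, 0.00, 0.55, 0.17)
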